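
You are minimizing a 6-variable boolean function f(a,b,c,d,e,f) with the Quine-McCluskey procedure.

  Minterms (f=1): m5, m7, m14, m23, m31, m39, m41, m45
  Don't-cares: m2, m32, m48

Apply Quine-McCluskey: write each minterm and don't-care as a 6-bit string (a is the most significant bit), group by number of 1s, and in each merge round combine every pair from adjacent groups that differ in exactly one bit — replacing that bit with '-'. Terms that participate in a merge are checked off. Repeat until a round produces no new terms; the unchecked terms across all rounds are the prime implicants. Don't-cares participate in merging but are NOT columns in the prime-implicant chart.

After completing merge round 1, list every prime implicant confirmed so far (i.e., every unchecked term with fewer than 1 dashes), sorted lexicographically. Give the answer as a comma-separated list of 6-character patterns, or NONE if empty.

000010, 001110

size-2^0 implicants → 000010  000101(✓)  000111(✓)  001110  010111(✓)  011111(✓)  100000(✓)  100111(✓)  101001(✓)  101101(✓)  110000(✓)
size-2^1 implicants → -00111  0-0111  0001-1  01-111  1-0000  101-01
Unchecked terms (primes): -00111, 0-0111, 000010, 0001-1, 001110, 01-111, 1-0000, 101-01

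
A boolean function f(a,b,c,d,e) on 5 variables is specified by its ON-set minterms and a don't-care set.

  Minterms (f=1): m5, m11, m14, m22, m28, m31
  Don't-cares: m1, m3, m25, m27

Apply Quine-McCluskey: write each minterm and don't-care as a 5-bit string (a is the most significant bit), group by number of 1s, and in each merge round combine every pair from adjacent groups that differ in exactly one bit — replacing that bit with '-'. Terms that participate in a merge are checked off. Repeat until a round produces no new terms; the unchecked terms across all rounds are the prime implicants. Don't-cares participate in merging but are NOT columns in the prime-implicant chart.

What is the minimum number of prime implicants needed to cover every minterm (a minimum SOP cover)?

6

size-2^0 implicants → 00001(✓)  00011(✓)  00101(✓)  01011(✓)  01110  10110  11001(✓)  11011(✓)  11100  11111(✓)
size-2^1 implicants → -1011  0-011  00-01  000-1  11-11  110-1
Unchecked terms (primes): -1011, 0-011, 00-01, 000-1, 01110, 10110, 11-11, 110-1, 11100
Minterm coverage:
  m5 ⊆ 00-01 [E]
  m11 ⊆ -1011,0-011
  m14 ⊆ 01110 [E]
  m22 ⊆ 10110 [E]
  m28 ⊆ 11100 [E]
  m31 ⊆ 11-11 [E]
E = {00-01, 01110, 10110, 11-11, 11100}
Petrick residual → -1011
Cover = bc'de + a'b'd'e + a'bcde' + ab'cde' + abde + abcd'e'  |cover|=6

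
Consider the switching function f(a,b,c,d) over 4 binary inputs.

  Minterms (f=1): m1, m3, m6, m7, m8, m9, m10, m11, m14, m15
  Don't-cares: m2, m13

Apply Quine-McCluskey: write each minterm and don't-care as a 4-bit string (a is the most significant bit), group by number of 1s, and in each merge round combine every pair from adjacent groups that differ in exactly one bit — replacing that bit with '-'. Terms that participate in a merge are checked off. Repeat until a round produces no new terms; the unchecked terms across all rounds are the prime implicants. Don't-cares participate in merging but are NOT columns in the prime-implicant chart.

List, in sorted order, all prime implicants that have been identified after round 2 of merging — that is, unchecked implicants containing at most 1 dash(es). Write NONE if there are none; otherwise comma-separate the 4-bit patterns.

NONE

size-2^0 implicants → 0001(✓)  0010(✓)  0011(✓)  0110(✓)  0111(✓)  1000(✓)  1001(✓)  1010(✓)  1011(✓)  1101(✓)  1110(✓)  1111(✓)
size-2^1 implicants → -001(✓)  -010(✓)  -011(✓)  -110(✓)  -111(✓)  0-10(✓)  0-11(✓)  00-1(✓)  001-(✓)  011-(✓)  1-01(✓)  1-10(✓)  1-11(✓)  10-0(✓)  10-1(✓)  100-(✓)  101-(✓)  11-1(✓)  111-(✓)
size-2^2 implicants → --10(✓)  --11(✓)  -0-1  -01-(✓)  -11-(✓)  0-1-(✓)  1--1  1-1-(✓)  10--
size-2^3 implicants → --1-
Unchecked terms (primes): --1-, -0-1, 1--1, 10--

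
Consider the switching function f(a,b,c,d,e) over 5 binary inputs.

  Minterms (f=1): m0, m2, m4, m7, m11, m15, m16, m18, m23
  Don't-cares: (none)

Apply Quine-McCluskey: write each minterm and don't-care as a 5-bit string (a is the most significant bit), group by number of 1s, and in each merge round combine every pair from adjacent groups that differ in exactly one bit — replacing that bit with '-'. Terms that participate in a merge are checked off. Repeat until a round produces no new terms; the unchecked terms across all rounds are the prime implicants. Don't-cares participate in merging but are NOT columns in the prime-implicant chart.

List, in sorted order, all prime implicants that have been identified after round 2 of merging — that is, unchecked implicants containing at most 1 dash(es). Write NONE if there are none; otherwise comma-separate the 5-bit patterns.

Round 0: 00000✓ 00010✓ 00100✓ 00111✓ 01011✓ 01111✓ 10000✓ 10010✓ 10111✓
Round 1: -0000✓ -0010✓ -0111 0-111 00-00 000-0✓ 01-11 100-0✓
Round 2: -00-0
PIs = {-00-0, -0111, 0-111, 00-00, 01-11}

-0111, 0-111, 00-00, 01-11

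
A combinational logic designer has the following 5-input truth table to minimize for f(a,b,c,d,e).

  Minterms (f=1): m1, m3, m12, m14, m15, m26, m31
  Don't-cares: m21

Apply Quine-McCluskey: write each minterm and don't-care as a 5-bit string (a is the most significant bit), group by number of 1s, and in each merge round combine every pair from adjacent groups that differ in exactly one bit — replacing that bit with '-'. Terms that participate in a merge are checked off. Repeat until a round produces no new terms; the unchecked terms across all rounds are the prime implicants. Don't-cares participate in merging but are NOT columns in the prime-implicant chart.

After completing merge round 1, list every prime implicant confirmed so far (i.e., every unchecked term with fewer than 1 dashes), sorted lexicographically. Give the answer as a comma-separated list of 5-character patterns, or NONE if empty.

10101, 11010

Round 0: 00001✓ 00011✓ 01100✓ 01110✓ 01111✓ 10101 11010 11111✓
Round 1: -1111 000-1 011-0 0111-
PIs = {-1111, 000-1, 011-0, 0111-, 10101, 11010}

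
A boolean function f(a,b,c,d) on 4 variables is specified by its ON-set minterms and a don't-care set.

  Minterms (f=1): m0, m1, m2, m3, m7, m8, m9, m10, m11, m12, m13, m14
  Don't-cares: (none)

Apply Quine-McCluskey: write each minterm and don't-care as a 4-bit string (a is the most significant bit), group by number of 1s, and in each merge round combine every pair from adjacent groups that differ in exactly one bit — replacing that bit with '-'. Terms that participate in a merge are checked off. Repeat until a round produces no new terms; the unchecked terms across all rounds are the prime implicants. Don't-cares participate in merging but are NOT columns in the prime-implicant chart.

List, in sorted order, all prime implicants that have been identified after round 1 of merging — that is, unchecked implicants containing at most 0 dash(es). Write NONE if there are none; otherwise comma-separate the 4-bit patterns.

NONE

Round 0: 0000✓ 0001✓ 0010✓ 0011✓ 0111✓ 1000✓ 1001✓ 1010✓ 1011✓ 1100✓ 1101✓ 1110✓
Round 1: -000✓ -001✓ -010✓ -011✓ 0-11 00-0✓ 00-1✓ 000-✓ 001-✓ 1-00✓ 1-01✓ 1-10✓ 10-0✓ 10-1✓ 100-✓ 101-✓ 11-0✓ 110-✓
Round 2: -0-0✓ -0-1✓ -00-✓ -01-✓ 00--✓ 1--0 1-0- 10--✓
Round 3: -0--
PIs = {-0--, 0-11, 1--0, 1-0-}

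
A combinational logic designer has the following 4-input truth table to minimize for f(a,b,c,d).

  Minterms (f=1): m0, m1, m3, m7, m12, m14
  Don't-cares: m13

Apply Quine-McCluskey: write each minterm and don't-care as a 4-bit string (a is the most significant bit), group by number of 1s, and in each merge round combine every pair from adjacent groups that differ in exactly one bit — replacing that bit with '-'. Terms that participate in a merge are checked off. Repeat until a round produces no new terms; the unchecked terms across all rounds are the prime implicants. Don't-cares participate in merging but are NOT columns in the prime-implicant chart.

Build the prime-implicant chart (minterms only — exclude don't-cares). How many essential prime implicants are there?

[col 0] 0000*, 0001*, 0011*, 0111*, 1100*, 1101*, 1110*
[col 1] 0-11, 00-1, 000-, 11-0, 110-
Prime implicants: 0-11, 00-1, 000-, 11-0, 110-
PI chart (minterm → PIs covering it):
  0 | 000-  (sole → essential)
  1 | 00-1,000-
  3 | 0-11,00-1
  7 | 0-11  (sole → essential)
  12 | 11-0,110-
  14 | 11-0  (sole → essential)
Essential prime implicants: 0-11, 000-, 11-0

3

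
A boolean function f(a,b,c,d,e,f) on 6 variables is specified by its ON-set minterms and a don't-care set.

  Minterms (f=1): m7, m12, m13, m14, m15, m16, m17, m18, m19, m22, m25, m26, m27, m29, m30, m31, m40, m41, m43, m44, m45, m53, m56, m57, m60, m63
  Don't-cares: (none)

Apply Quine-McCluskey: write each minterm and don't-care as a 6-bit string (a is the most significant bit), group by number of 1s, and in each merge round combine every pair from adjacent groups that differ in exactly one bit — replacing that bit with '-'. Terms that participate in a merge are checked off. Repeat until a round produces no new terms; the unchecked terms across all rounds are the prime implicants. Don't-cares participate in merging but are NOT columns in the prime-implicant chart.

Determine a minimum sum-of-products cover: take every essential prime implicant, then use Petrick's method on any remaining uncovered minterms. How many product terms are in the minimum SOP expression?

[col 0] 000111*, 001100*, 001101*, 001110*, 001111*, 010000*, 010001*, 010010*, 010011*, 010110*, 011001*, 011010*, 011011*, 011101*, 011110*, 011111*, 101000*, 101001*, 101011*, 101100*, 101101*, 110101, 111000*, 111001*, 111100*, 111111*
[col 1] -01100*, -01101*, -11001, -11111, 0-1101*, 0-1110*, 0-1111*, 00-111, 0011-0*, 0011-1*, 00110-*, 00111-*, 01-001*, 01-010*, 01-011*, 01-110*, 010-10*, 0100-0*, 0100-1*, 01000-*, 01001-*, 011-01*, 011-10*, 011-11*, 0110-1*, 01101-*, 0111-1*, 01111-*, 1-1000*, 1-1001*, 1-1100*, 101-00*, 101-01*, 1010-1, 10100-*, 10110-*, 111-00*, 11100-*
[col 2] -0110-, 0-11-1, 0-111-, 0011--, 01--10, 01-0-1, 01-01-, 0100--, 011--1, 011-1-, 1-1-00, 1-100-, 101-0-
Prime implicants: -0110-, -11001, -11111, 0-11-1, 0-111-, 00-111, 0011--, 01--10, 01-0-1, 01-01-, 0100--, 011--1, 011-1-, 1-1-00, 1-100-, 101-0-, 1010-1, 110101
PI chart (minterm → PIs covering it):
  7 | 00-111  (sole → essential)
  12 | -0110-,0011--
  13 | -0110-,0-11-1,0011--
  14 | 0-111-,0011--
  15 | 0-11-1,0-111-,00-111,0011--
  16 | 0100--  (sole → essential)
  17 | 01-0-1,0100--
  18 | 01--10,01-01-,0100--
  19 | 01-0-1,01-01-,0100--
  22 | 01--10  (sole → essential)
  25 | -11001,01-0-1,011--1
  26 | 01--10,01-01-,011-1-
  27 | 01-0-1,01-01-,011--1,011-1-
  29 | 0-11-1,011--1
  30 | 0-111-,01--10,011-1-
  31 | -11111,0-11-1,0-111-,011--1,011-1-
  40 | 1-1-00,1-100-,101-0-
  41 | 1-100-,101-0-,1010-1
  43 | 1010-1  (sole → essential)
  44 | -0110-,1-1-00,101-0-
  45 | -0110-,101-0-
  53 | 110101  (sole → essential)
  56 | 1-1-00,1-100-
  57 | -11001,1-100-
  60 | 1-1-00  (sole → essential)
  63 | -11111  (sole → essential)
Essential prime implicants: -11111, 00-111, 01--10, 0100--, 1-1-00, 1010-1, 110101
Petrick residual → -0110-, -11001, 0-111-, 011--1
Minimum SOP uses 11 PIs: b'cde' + bcd'e'f + bcdef + a'cde + a'b'def + a'bef' + a'bc'd' + a'bcf + ace'f' + ab'cd'f + abc'de'f

11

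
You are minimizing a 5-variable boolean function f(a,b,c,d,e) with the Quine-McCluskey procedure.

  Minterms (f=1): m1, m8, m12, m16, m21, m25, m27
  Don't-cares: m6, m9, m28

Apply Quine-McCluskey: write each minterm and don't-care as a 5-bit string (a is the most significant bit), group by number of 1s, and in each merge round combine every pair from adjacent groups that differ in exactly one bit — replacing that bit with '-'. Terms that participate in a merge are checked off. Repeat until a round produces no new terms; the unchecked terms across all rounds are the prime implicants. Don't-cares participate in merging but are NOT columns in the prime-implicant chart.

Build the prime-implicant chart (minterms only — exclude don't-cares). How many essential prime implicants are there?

4

Round 0: 00001✓ 00110 01000✓ 01001✓ 01100✓ 10000 10101 11001✓ 11011✓ 11100✓
Round 1: -1001 -1100 0-001 01-00 0100- 110-1
PIs = {-1001, -1100, 0-001, 00110, 01-00, 0100-, 10000, 10101, 110-1}
Coverage chart:
  m1: 0-001 ←essential
  m8: 01-00,0100-
  m12: -1100,01-00
  m16: 10000 ←essential
  m21: 10101 ←essential
  m25: -1001,110-1
  m27: 110-1 ←essential
Essential: 0-001, 10000, 10101, 110-1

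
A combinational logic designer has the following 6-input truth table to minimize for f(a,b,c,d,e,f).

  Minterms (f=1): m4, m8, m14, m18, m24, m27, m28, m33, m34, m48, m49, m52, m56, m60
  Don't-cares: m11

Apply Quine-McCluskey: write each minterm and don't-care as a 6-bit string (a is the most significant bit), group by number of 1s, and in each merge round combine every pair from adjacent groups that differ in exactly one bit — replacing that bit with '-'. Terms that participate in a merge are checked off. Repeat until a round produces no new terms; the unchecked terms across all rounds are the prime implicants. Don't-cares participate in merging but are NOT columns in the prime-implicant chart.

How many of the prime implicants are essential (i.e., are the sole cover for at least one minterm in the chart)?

9

[col 0] 000100, 001000*, 001011*, 001110, 010010, 011000*, 011011*, 011100*, 100001*, 100010, 110000*, 110001*, 110100*, 111000*, 111100*
[col 1] -11000*, -11100*, 0-1000, 0-1011, 011-00*, 1-0001, 11-000*, 11-100*, 110-00*, 11000-, 111-00*
[col 2] -11-00, 11--00
Prime implicants: -11-00, 0-1000, 0-1011, 000100, 001110, 010010, 1-0001, 100010, 11--00, 11000-
PI chart (minterm → PIs covering it):
  4 | 000100  (sole → essential)
  8 | 0-1000  (sole → essential)
  14 | 001110  (sole → essential)
  18 | 010010  (sole → essential)
  24 | -11-00,0-1000
  27 | 0-1011  (sole → essential)
  28 | -11-00  (sole → essential)
  33 | 1-0001  (sole → essential)
  34 | 100010  (sole → essential)
  48 | 11--00,11000-
  49 | 1-0001,11000-
  52 | 11--00  (sole → essential)
  56 | -11-00,11--00
  60 | -11-00,11--00
Essential prime implicants: -11-00, 0-1000, 0-1011, 000100, 001110, 010010, 1-0001, 100010, 11--00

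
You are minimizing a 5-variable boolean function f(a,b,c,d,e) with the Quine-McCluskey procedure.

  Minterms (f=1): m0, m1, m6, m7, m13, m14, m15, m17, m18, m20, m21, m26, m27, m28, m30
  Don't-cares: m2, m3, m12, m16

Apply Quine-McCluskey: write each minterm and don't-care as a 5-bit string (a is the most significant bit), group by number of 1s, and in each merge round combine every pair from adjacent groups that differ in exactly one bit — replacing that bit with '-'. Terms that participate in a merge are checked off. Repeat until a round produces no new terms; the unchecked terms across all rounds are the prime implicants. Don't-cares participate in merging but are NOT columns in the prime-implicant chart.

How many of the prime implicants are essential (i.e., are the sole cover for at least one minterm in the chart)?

Round 0: 00000✓ 00001✓ 00010✓ 00011✓ 00110✓ 00111✓ 01100✓ 01101✓ 01110✓ 01111✓ 10000✓ 10001✓ 10010✓ 10100✓ 10101✓ 11010✓ 11011✓ 11100✓ 11110✓
Round 1: -0000✓ -0001✓ -0010✓ -1100✓ -1110✓ 0-110✓ 0-111✓ 00-10✓ 00-11✓ 000-0✓ 000-1✓ 0000-✓ 0001-✓ 0011-✓ 011-0✓ 011-1✓ 0110-✓ 0111-✓ 1-010 1-100 10-00✓ 10-01✓ 100-0✓ 1000-✓ 1010-✓ 11-10 1101- 111-0✓
Round 2: -00-0 -000- -11-0 0-11- 00-1- 000-- 011-- 10-0-
PIs = {-00-0, -000-, -11-0, 0-11-, 00-1-, 000--, 011--, 1-010, 1-100, 10-0-, 11-10, 1101-}
Coverage chart:
  m0: -00-0,-000-,000--
  m1: -000-,000--
  m6: 0-11-,00-1-
  m7: 0-11-,00-1-
  m13: 011-- ←essential
  m14: -11-0,0-11-,011--
  m15: 0-11-,011--
  m17: -000-,10-0-
  m18: -00-0,1-010
  m20: 1-100,10-0-
  m21: 10-0- ←essential
  m26: 1-010,11-10,1101-
  m27: 1101- ←essential
  m28: -11-0,1-100
  m30: -11-0,11-10
Essential: 011--, 10-0-, 1101-

3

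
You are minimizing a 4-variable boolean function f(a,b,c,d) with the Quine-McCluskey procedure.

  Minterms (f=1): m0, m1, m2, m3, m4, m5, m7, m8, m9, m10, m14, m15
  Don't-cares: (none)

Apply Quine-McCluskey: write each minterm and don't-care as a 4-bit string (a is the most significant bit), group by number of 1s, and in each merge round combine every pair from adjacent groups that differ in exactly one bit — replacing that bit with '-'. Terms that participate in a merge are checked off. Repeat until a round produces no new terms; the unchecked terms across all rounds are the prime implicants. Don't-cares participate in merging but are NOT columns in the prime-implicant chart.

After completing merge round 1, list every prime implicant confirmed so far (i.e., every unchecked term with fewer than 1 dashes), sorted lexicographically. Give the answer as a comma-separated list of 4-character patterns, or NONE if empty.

[col 0] 0000*, 0001*, 0010*, 0011*, 0100*, 0101*, 0111*, 1000*, 1001*, 1010*, 1110*, 1111*
[col 1] -000*, -001*, -010*, -111, 0-00*, 0-01*, 0-11*, 00-0*, 00-1*, 000-*, 001-*, 01-1*, 010-*, 1-10, 10-0*, 100-*, 111-
[col 2] -0-0, -00-, 0--1, 0-0-, 00--
Prime implicants: -0-0, -00-, -111, 0--1, 0-0-, 00--, 1-10, 111-

NONE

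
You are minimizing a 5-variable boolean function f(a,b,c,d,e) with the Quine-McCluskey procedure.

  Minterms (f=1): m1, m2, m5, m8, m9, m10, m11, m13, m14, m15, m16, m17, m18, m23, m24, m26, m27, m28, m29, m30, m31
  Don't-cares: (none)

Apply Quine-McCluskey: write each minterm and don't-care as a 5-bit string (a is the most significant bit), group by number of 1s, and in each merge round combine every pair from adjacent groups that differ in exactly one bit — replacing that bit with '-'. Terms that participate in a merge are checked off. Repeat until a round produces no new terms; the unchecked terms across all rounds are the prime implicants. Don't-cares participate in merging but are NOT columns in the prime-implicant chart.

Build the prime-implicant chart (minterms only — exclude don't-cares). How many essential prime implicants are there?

size-2^0 implicants → 00001(✓)  00010(✓)  00101(✓)  01000(✓)  01001(✓)  01010(✓)  01011(✓)  01101(✓)  01110(✓)  01111(✓)  10000(✓)  10001(✓)  10010(✓)  10111(✓)  11000(✓)  11010(✓)  11011(✓)  11100(✓)  11101(✓)  11110(✓)  11111(✓)
size-2^1 implicants → -0001  -0010(✓)  -1000(✓)  -1010(✓)  -1011(✓)  -1101(✓)  -1110(✓)  -1111(✓)  0-001(✓)  0-010(✓)  0-101(✓)  00-01(✓)  01-01(✓)  01-10(✓)  01-11(✓)  010-0(✓)  010-1(✓)  0100-(✓)  0101-(✓)  011-1(✓)  0111-(✓)  1-000(✓)  1-010(✓)  1-111  100-0(✓)  1000-  11-00(✓)  11-10(✓)  11-11(✓)  110-0(✓)  1101-(✓)  111-0(✓)  111-1(✓)  1110-(✓)  1111-(✓)
size-2^2 implicants → --010  -1-10(✓)  -1-11(✓)  -10-0  -101-(✓)  -11-1  -111-(✓)  0--01  01--1  01-1-(✓)  010--  1-0-0  11--0  11-1-(✓)  111--
size-2^3 implicants → -1-1-
Unchecked terms (primes): --010, -0001, -1-1-, -10-0, -11-1, 0--01, 01--1, 010--, 1-0-0, 1-111, 1000-, 11--0, 111--
Minterm coverage:
  m1 ⊆ -0001,0--01
  m2 ⊆ --010 [E]
  m5 ⊆ 0--01 [E]
  m8 ⊆ -10-0,010--
  m9 ⊆ 0--01,01--1,010--
  m10 ⊆ --010,-1-1-,-10-0,010--
  m11 ⊆ -1-1-,01--1,010--
  m13 ⊆ -11-1,0--01,01--1
  m14 ⊆ -1-1- [E]
  m15 ⊆ -1-1-,-11-1,01--1
  m16 ⊆ 1-0-0,1000-
  m17 ⊆ -0001,1000-
  m18 ⊆ --010,1-0-0
  m23 ⊆ 1-111 [E]
  m24 ⊆ -10-0,1-0-0,11--0
  m26 ⊆ --010,-1-1-,-10-0,1-0-0,11--0
  m27 ⊆ -1-1- [E]
  m28 ⊆ 11--0,111--
  m29 ⊆ -11-1,111--
  m30 ⊆ -1-1-,11--0,111--
  m31 ⊆ -1-1-,-11-1,1-111,111--
E = {--010, -1-1-, 0--01, 1-111}

4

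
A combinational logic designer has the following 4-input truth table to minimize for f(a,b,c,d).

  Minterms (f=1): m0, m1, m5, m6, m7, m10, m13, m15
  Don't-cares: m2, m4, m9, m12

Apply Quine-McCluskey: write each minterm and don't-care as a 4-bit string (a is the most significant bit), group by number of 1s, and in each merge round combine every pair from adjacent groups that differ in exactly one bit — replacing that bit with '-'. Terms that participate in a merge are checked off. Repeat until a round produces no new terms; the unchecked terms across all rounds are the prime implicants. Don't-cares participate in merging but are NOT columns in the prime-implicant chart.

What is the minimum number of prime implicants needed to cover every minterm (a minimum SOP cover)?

Round 0: 0000✓ 0001✓ 0010✓ 0100✓ 0101✓ 0110✓ 0111✓ 1001✓ 1010✓ 1100✓ 1101✓ 1111✓
Round 1: -001✓ -010 -100✓ -101✓ -111✓ 0-00✓ 0-01✓ 0-10✓ 00-0✓ 000-✓ 01-0✓ 01-1✓ 010-✓ 011-✓ 1-01✓ 11-1✓ 110-✓
Round 2: --01 -1-1 -10- 0--0 0-0- 01--
PIs = {--01, -010, -1-1, -10-, 0--0, 0-0-, 01--}
Coverage chart:
  m0: 0--0,0-0-
  m1: --01,0-0-
  m5: --01,-1-1,-10-,0-0-,01--
  m6: 0--0,01--
  m7: -1-1,01--
  m10: -010 ←essential
  m13: --01,-1-1,-10-
  m15: -1-1 ←essential
Essential: -010, -1-1
Petrick residual → --01, 0--0
Min cover (4 terms): c'd + b'cd' + bd + a'd'

4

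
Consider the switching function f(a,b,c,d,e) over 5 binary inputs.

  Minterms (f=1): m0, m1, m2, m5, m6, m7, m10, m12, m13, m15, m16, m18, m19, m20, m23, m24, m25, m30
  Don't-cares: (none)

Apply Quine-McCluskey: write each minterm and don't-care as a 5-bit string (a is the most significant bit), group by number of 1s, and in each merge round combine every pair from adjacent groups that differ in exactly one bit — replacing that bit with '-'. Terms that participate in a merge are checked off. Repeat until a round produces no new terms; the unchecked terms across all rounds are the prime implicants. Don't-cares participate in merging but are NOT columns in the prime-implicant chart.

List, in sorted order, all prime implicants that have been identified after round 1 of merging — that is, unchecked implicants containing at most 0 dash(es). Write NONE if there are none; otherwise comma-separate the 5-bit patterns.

11110

size-2^0 implicants → 00000(✓)  00001(✓)  00010(✓)  00101(✓)  00110(✓)  00111(✓)  01010(✓)  01100(✓)  01101(✓)  01111(✓)  10000(✓)  10010(✓)  10011(✓)  10100(✓)  10111(✓)  11000(✓)  11001(✓)  11110
size-2^1 implicants → -0000(✓)  -0010(✓)  -0111  0-010  0-101(✓)  0-111(✓)  00-01  00-10  000-0(✓)  0000-  001-1(✓)  0011-  011-1(✓)  0110-  1-000  10-00  10-11  100-0(✓)  1001-  1100-
size-2^2 implicants → -00-0  0-1-1
Unchecked terms (primes): -00-0, -0111, 0-010, 0-1-1, 00-01, 00-10, 0000-, 0011-, 0110-, 1-000, 10-00, 10-11, 1001-, 1100-, 11110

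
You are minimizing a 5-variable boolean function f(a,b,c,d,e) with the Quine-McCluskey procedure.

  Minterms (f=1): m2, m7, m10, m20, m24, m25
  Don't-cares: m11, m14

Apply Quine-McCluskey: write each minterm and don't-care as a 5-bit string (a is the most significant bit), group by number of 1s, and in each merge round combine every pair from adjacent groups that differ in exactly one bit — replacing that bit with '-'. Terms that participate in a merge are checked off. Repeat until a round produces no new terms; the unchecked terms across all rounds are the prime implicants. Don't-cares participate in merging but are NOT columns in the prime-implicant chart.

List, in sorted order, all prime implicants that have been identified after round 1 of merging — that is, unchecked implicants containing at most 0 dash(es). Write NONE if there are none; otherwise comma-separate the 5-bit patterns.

Round 0: 00010✓ 00111 01010✓ 01011✓ 01110✓ 10100 11000✓ 11001✓
Round 1: 0-010 01-10 0101- 1100-
PIs = {0-010, 00111, 01-10, 0101-, 10100, 1100-}

00111, 10100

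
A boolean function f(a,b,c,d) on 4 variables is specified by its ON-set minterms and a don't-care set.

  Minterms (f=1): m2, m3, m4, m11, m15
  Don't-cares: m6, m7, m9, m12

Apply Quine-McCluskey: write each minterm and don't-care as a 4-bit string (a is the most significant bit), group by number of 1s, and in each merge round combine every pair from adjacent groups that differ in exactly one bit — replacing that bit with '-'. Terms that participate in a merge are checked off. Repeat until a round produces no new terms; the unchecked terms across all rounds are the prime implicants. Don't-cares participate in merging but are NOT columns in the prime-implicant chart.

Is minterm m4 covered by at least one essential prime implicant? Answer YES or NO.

Round 0: 0010✓ 0011✓ 0100✓ 0110✓ 0111✓ 1001✓ 1011✓ 1100✓ 1111✓
Round 1: -011✓ -100 -111✓ 0-10✓ 0-11✓ 001-✓ 01-0 011-✓ 1-11✓ 10-1
Round 2: --11 0-1-
PIs = {--11, -100, 0-1-, 01-0, 10-1}
Coverage chart:
  m2: 0-1- ←essential
  m3: --11,0-1-
  m4: -100,01-0
  m11: --11,10-1
  m15: --11 ←essential
Essential: --11, 0-1-

NO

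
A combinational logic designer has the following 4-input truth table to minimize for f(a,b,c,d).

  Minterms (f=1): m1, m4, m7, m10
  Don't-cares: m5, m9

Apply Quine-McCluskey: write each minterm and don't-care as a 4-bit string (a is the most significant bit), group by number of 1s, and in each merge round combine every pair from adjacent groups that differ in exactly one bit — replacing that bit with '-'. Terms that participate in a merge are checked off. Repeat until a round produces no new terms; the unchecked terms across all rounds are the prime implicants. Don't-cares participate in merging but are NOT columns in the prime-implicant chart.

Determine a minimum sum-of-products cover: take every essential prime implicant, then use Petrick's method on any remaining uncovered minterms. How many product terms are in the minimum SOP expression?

4

size-2^0 implicants → 0001(✓)  0100(✓)  0101(✓)  0111(✓)  1001(✓)  1010
size-2^1 implicants → -001  0-01  01-1  010-
Unchecked terms (primes): -001, 0-01, 01-1, 010-, 1010
Minterm coverage:
  m1 ⊆ -001,0-01
  m4 ⊆ 010- [E]
  m7 ⊆ 01-1 [E]
  m10 ⊆ 1010 [E]
E = {01-1, 010-, 1010}
Petrick residual → -001
Cover = b'c'd + a'bd + a'bc' + ab'cd'  |cover|=4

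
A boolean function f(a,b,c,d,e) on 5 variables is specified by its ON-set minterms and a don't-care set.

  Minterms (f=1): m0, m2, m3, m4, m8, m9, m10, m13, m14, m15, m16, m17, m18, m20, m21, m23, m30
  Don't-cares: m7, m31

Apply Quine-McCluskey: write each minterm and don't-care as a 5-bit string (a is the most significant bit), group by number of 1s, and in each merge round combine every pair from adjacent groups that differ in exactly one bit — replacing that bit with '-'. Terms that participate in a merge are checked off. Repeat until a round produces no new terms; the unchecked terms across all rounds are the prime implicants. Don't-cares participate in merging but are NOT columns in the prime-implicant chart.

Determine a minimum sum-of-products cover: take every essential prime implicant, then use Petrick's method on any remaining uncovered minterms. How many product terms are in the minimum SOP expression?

8

[col 0] 00000*, 00010*, 00011*, 00100*, 00111*, 01000*, 01001*, 01010*, 01101*, 01110*, 01111*, 10000*, 10001*, 10010*, 10100*, 10101*, 10111*, 11110*, 11111*
[col 1] -0000*, -0010*, -0100*, -0111*, -1110*, -1111*, 0-000*, 0-010*, 0-111*, 00-00*, 00-11, 000-0*, 0001-, 01-01, 01-10, 010-0*, 0100-, 011-1, 0111-*, 1-111*, 10-00*, 10-01*, 100-0*, 1000-*, 101-1, 1010-*, 1111-*
[col 2] --111, -0-00, -00-0, -111-, 0-0-0, 10-0-
Prime implicants: --111, -0-00, -00-0, -111-, 0-0-0, 00-11, 0001-, 01-01, 01-10, 0100-, 011-1, 10-0-, 101-1
PI chart (minterm → PIs covering it):
  0 | -0-00,-00-0,0-0-0
  2 | -00-0,0-0-0,0001-
  3 | 00-11,0001-
  4 | -0-00  (sole → essential)
  8 | 0-0-0,0100-
  9 | 01-01,0100-
  10 | 0-0-0,01-10
  13 | 01-01,011-1
  14 | -111-,01-10
  15 | --111,-111-,011-1
  16 | -0-00,-00-0,10-0-
  17 | 10-0-  (sole → essential)
  18 | -00-0  (sole → essential)
  20 | -0-00,10-0-
  21 | 10-0-,101-1
  23 | --111,101-1
  30 | -111-  (sole → essential)
Essential prime implicants: -0-00, -00-0, -111-, 10-0-
Petrick residual → --111, 0-0-0, 00-11, 01-01
Minimum SOP uses 8 PIs: cde + b'd'e' + b'c'e' + bcd + a'c'e' + a'b'de + a'bd'e + ab'd'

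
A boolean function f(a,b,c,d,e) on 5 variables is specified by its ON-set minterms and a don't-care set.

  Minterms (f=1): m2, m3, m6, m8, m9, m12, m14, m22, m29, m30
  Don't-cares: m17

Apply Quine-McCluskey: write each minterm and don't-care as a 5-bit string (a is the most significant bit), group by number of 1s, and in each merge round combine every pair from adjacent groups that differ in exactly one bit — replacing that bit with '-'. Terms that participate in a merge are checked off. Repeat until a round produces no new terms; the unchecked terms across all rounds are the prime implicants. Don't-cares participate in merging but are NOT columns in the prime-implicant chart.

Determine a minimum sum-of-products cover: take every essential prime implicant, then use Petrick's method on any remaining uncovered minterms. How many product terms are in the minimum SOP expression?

[col 0] 00010*, 00011*, 00110*, 01000*, 01001*, 01100*, 01110*, 10001, 10110*, 11101, 11110*
[col 1] -0110*, -1110*, 0-110*, 00-10, 0001-, 01-00, 0100-, 011-0, 1-110*
[col 2] --110
Prime implicants: --110, 00-10, 0001-, 01-00, 0100-, 011-0, 10001, 11101
PI chart (minterm → PIs covering it):
  2 | 00-10,0001-
  3 | 0001-  (sole → essential)
  6 | --110,00-10
  8 | 01-00,0100-
  9 | 0100-  (sole → essential)
  12 | 01-00,011-0
  14 | --110,011-0
  22 | --110  (sole → essential)
  29 | 11101  (sole → essential)
  30 | --110  (sole → essential)
Essential prime implicants: --110, 0001-, 0100-, 11101
Petrick residual → 01-00
Minimum SOP uses 5 PIs: cde' + a'b'c'd + a'bd'e' + a'bc'd' + abcd'e

5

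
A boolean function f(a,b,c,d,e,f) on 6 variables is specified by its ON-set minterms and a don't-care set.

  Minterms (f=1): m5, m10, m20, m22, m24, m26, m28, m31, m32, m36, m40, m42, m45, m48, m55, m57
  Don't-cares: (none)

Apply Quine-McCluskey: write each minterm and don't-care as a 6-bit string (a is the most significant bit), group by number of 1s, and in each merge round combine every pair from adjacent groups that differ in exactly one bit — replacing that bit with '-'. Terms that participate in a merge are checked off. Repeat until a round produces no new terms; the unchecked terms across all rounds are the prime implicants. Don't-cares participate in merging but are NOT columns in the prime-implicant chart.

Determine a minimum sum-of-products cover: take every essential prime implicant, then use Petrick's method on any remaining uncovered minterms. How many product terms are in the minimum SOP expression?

11

size-2^0 implicants → 000101  001010(✓)  010100(✓)  010110(✓)  011000(✓)  011010(✓)  011100(✓)  011111  100000(✓)  100100(✓)  101000(✓)  101010(✓)  101101  110000(✓)  110111  111001
size-2^1 implicants → -01010  0-1010  01-100  0101-0  011-00  0110-0  1-0000  10-000  100-00  1010-0
Unchecked terms (primes): -01010, 0-1010, 000101, 01-100, 0101-0, 011-00, 0110-0, 011111, 1-0000, 10-000, 100-00, 1010-0, 101101, 110111, 111001
Minterm coverage:
  m5 ⊆ 000101 [E]
  m10 ⊆ -01010,0-1010
  m20 ⊆ 01-100,0101-0
  m22 ⊆ 0101-0 [E]
  m24 ⊆ 011-00,0110-0
  m26 ⊆ 0-1010,0110-0
  m28 ⊆ 01-100,011-00
  m31 ⊆ 011111 [E]
  m32 ⊆ 1-0000,10-000,100-00
  m36 ⊆ 100-00 [E]
  m40 ⊆ 10-000,1010-0
  m42 ⊆ -01010,1010-0
  m45 ⊆ 101101 [E]
  m48 ⊆ 1-0000 [E]
  m55 ⊆ 110111 [E]
  m57 ⊆ 111001 [E]
E = {000101, 0101-0, 011111, 1-0000, 100-00, 101101, 110111, 111001}
Petrick residual → 0-1010, 011-00, 1010-0
Cover = a'cd'ef' + a'b'c'de'f + a'bc'df' + a'bce'f' + a'bcdef + ac'd'e'f' + ab'c'e'f' + ab'cd'f' + ab'cde'f + abc'def + abcd'e'f  |cover|=11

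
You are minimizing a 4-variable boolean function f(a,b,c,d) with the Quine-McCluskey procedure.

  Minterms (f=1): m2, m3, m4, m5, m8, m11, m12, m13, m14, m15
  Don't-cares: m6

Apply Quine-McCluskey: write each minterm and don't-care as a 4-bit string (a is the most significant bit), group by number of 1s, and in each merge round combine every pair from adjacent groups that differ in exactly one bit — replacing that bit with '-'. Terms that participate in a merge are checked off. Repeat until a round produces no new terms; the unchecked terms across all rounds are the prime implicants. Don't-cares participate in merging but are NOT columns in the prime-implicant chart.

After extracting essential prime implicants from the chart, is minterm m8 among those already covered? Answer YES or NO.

YES

[col 0] 0010*, 0011*, 0100*, 0101*, 0110*, 1000*, 1011*, 1100*, 1101*, 1110*, 1111*
[col 1] -011, -100*, -101*, -110*, 0-10, 001-, 01-0*, 010-*, 1-00, 1-11, 11-0*, 11-1*, 110-*, 111-*
[col 2] -1-0, -10-, 11--
Prime implicants: -011, -1-0, -10-, 0-10, 001-, 1-00, 1-11, 11--
PI chart (minterm → PIs covering it):
  2 | 0-10,001-
  3 | -011,001-
  4 | -1-0,-10-
  5 | -10-  (sole → essential)
  8 | 1-00  (sole → essential)
  11 | -011,1-11
  12 | -1-0,-10-,1-00,11--
  13 | -10-,11--
  14 | -1-0,11--
  15 | 1-11,11--
Essential prime implicants: -10-, 1-00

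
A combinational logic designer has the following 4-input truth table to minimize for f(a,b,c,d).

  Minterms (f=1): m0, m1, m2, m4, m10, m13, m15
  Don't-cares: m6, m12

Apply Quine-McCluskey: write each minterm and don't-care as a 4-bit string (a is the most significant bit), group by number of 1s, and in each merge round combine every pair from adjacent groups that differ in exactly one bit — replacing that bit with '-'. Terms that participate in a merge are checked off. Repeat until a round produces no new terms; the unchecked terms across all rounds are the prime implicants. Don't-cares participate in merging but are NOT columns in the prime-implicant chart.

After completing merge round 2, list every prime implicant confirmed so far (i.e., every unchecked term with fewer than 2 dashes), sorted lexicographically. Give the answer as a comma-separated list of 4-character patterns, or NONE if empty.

-010, -100, 000-, 11-1, 110-

[col 0] 0000*, 0001*, 0010*, 0100*, 0110*, 1010*, 1100*, 1101*, 1111*
[col 1] -010, -100, 0-00*, 0-10*, 00-0*, 000-, 01-0*, 11-1, 110-
[col 2] 0--0
Prime implicants: -010, -100, 0--0, 000-, 11-1, 110-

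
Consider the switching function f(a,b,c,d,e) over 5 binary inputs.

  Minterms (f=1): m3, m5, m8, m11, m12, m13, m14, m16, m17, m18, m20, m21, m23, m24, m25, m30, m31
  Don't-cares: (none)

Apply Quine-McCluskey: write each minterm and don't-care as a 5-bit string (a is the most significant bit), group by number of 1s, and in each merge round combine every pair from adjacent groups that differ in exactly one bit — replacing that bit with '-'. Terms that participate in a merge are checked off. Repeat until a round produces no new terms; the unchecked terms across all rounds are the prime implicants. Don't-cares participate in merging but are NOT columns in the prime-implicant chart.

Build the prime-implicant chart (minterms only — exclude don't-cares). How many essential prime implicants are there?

size-2^0 implicants → 00011(✓)  00101(✓)  01000(✓)  01011(✓)  01100(✓)  01101(✓)  01110(✓)  10000(✓)  10001(✓)  10010(✓)  10100(✓)  10101(✓)  10111(✓)  11000(✓)  11001(✓)  11110(✓)  11111(✓)
size-2^1 implicants → -0101  -1000  -1110  0-011  0-101  01-00  011-0  0110-  1-000(✓)  1-001(✓)  1-111  10-00(✓)  10-01(✓)  100-0  1000-(✓)  101-1  1010-(✓)  1100-(✓)  1111-
size-2^2 implicants → 1-00-  10-0-
Unchecked terms (primes): -0101, -1000, -1110, 0-011, 0-101, 01-00, 011-0, 0110-, 1-00-, 1-111, 10-0-, 100-0, 101-1, 1111-
Minterm coverage:
  m3 ⊆ 0-011 [E]
  m5 ⊆ -0101,0-101
  m8 ⊆ -1000,01-00
  m11 ⊆ 0-011 [E]
  m12 ⊆ 01-00,011-0,0110-
  m13 ⊆ 0-101,0110-
  m14 ⊆ -1110,011-0
  m16 ⊆ 1-00-,10-0-,100-0
  m17 ⊆ 1-00-,10-0-
  m18 ⊆ 100-0 [E]
  m20 ⊆ 10-0- [E]
  m21 ⊆ -0101,10-0-,101-1
  m23 ⊆ 1-111,101-1
  m24 ⊆ -1000,1-00-
  m25 ⊆ 1-00- [E]
  m30 ⊆ -1110,1111-
  m31 ⊆ 1-111,1111-
E = {0-011, 1-00-, 10-0-, 100-0}

4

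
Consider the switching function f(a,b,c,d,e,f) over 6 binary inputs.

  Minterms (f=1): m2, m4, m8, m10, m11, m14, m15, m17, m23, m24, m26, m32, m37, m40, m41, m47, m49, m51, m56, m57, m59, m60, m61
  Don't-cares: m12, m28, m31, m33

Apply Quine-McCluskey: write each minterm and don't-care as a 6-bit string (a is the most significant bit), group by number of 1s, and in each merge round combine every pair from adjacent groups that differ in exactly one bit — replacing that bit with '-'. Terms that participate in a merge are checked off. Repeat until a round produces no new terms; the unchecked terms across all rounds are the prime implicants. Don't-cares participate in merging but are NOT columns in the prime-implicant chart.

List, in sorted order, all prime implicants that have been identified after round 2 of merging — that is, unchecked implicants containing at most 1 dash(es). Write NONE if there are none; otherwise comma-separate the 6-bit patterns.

Round 0: 000010✓ 000100✓ 001000✓ 001010✓ 001011✓ 001100✓ 001110✓ 001111✓ 010001✓ 010111✓ 011000✓ 011010✓ 011100✓ 011111✓ 100000✓ 100001✓ 100101✓ 101000✓ 101001✓ 101111✓ 110001✓ 110011✓ 111000✓ 111001✓ 111011✓ 111100✓ 111101✓
Round 1: -01000✓ -01111 -10001 -11000✓ -11100✓ 0-1000✓ 0-1010✓ 0-1100✓ 0-1111 00-010 00-100 001-00✓ 001-10✓ 001-11✓ 0010-0✓ 00101-✓ 0011-0✓ 00111-✓ 01-111 011-00✓ 0110-0✓ 1-0001✓ 1-1000✓ 1-1001✓ 10-000✓ 10-001✓ 100-01 10000-✓ 10100-✓ 11-001✓ 11-011✓ 1100-1✓ 111-00✓ 111-01✓ 1110-1✓ 11100-✓ 11110-✓
Round 2: --1000 -11-00 0-1-00 0-10-0 001--0 001-1- 1--001 1-100- 10-00- 11-0-1 111-0-
PIs = {--1000, -01111, -10001, -11-00, 0-1-00, 0-10-0, 0-1111, 00-010, 00-100, 001--0, 001-1-, 01-111, 1--001, 1-100-, 10-00-, 100-01, 11-0-1, 111-0-}

-01111, -10001, 0-1111, 00-010, 00-100, 01-111, 100-01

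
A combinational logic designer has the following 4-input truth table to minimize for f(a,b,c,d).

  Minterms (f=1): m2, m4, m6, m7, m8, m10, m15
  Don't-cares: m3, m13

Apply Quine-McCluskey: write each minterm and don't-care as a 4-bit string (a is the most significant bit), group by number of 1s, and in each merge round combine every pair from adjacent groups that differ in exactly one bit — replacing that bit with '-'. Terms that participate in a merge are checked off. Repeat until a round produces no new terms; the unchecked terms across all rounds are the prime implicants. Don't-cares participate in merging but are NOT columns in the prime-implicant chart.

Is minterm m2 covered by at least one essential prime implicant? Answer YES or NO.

[col 0] 0010*, 0011*, 0100*, 0110*, 0111*, 1000*, 1010*, 1101*, 1111*
[col 1] -010, -111, 0-10*, 0-11*, 001-*, 01-0, 011-*, 10-0, 11-1
[col 2] 0-1-
Prime implicants: -010, -111, 0-1-, 01-0, 10-0, 11-1
PI chart (minterm → PIs covering it):
  2 | -010,0-1-
  4 | 01-0  (sole → essential)
  6 | 0-1-,01-0
  7 | -111,0-1-
  8 | 10-0  (sole → essential)
  10 | -010,10-0
  15 | -111,11-1
Essential prime implicants: 01-0, 10-0

NO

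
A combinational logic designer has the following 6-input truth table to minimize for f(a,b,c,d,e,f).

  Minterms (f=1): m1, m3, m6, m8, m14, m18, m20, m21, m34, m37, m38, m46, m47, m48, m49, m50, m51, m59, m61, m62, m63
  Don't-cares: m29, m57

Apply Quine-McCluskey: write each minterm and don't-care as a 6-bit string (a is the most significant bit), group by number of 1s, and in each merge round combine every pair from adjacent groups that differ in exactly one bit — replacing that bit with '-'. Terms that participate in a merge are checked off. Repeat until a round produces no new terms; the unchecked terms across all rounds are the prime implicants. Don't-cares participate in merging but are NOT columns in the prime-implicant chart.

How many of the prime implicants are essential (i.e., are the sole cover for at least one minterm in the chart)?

8

size-2^0 implicants → 000001(✓)  000011(✓)  000110(✓)  001000  001110(✓)  010010(✓)  010100(✓)  010101(✓)  011101(✓)  100010(✓)  100101  100110(✓)  101110(✓)  101111(✓)  110000(✓)  110001(✓)  110010(✓)  110011(✓)  111001(✓)  111011(✓)  111101(✓)  111110(✓)  111111(✓)
size-2^1 implicants → -00110(✓)  -01110(✓)  -10010  -11101  00-110(✓)  0000-1  01-101  01010-  1-0010  1-1110(✓)  1-1111(✓)  10-110(✓)  100-10  10111-(✓)  11-001(✓)  11-011(✓)  1100-0(✓)  1100-1(✓)  11000-(✓)  11001-(✓)  111-01(✓)  111-11(✓)  1110-1(✓)  1111-1(✓)  11111-(✓)
size-2^2 implicants → -0-110  1-111-  11-0-1  1100--  111--1
Unchecked terms (primes): -0-110, -10010, -11101, 0000-1, 001000, 01-101, 01010-, 1-0010, 1-111-, 100-10, 100101, 11-0-1, 1100--, 111--1
Minterm coverage:
  m1 ⊆ 0000-1 [E]
  m3 ⊆ 0000-1 [E]
  m6 ⊆ -0-110 [E]
  m8 ⊆ 001000 [E]
  m14 ⊆ -0-110 [E]
  m18 ⊆ -10010 [E]
  m20 ⊆ 01010- [E]
  m21 ⊆ 01-101,01010-
  m34 ⊆ 1-0010,100-10
  m37 ⊆ 100101 [E]
  m38 ⊆ -0-110,100-10
  m46 ⊆ -0-110,1-111-
  m47 ⊆ 1-111- [E]
  m48 ⊆ 1100-- [E]
  m49 ⊆ 11-0-1,1100--
  m50 ⊆ -10010,1-0010,1100--
  m51 ⊆ 11-0-1,1100--
  m59 ⊆ 11-0-1,111--1
  m61 ⊆ -11101,111--1
  m62 ⊆ 1-111- [E]
  m63 ⊆ 1-111-,111--1
E = {-0-110, -10010, 0000-1, 001000, 01010-, 1-111-, 100101, 1100--}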